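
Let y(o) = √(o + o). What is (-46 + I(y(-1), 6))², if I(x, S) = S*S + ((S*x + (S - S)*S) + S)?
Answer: -56 - 48*I*√2 ≈ -56.0 - 67.882*I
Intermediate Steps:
y(o) = √2*√o (y(o) = √(2*o) = √2*√o)
I(x, S) = S + S² + S*x (I(x, S) = S² + ((S*x + 0*S) + S) = S² + ((S*x + 0) + S) = S² + (S*x + S) = S² + (S + S*x) = S + S² + S*x)
(-46 + I(y(-1), 6))² = (-46 + 6*(1 + 6 + √2*√(-1)))² = (-46 + 6*(1 + 6 + √2*I))² = (-46 + 6*(1 + 6 + I*√2))² = (-46 + 6*(7 + I*√2))² = (-46 + (42 + 6*I*√2))² = (-4 + 6*I*√2)²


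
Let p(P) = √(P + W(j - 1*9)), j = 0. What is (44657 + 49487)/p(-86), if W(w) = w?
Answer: -94144*I*√95/95 ≈ -9659.0*I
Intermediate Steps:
p(P) = √(-9 + P) (p(P) = √(P + (0 - 1*9)) = √(P + (0 - 9)) = √(P - 9) = √(-9 + P))
(44657 + 49487)/p(-86) = (44657 + 49487)/(√(-9 - 86)) = 94144/(√(-95)) = 94144/((I*√95)) = 94144*(-I*√95/95) = -94144*I*√95/95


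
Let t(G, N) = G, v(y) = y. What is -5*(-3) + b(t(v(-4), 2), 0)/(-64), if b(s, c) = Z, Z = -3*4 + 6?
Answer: 483/32 ≈ 15.094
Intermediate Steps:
Z = -6 (Z = -12 + 6 = -6)
b(s, c) = -6
-5*(-3) + b(t(v(-4), 2), 0)/(-64) = -5*(-3) - 6/(-64) = 15 - 1/64*(-6) = 15 + 3/32 = 483/32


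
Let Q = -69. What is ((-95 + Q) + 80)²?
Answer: 7056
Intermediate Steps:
((-95 + Q) + 80)² = ((-95 - 69) + 80)² = (-164 + 80)² = (-84)² = 7056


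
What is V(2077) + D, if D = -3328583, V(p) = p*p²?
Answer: 8956701950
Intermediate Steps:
V(p) = p³
V(2077) + D = 2077³ - 3328583 = 8960030533 - 3328583 = 8956701950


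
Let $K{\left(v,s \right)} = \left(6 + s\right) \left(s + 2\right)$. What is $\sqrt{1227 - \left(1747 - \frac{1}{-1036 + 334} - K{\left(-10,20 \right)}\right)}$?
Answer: $\frac{\sqrt{2847234}}{234} \approx 7.211$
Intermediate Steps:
$K{\left(v,s \right)} = \left(2 + s\right) \left(6 + s\right)$ ($K{\left(v,s \right)} = \left(6 + s\right) \left(2 + s\right) = \left(2 + s\right) \left(6 + s\right)$)
$\sqrt{1227 - \left(1747 - \frac{1}{-1036 + 334} - K{\left(-10,20 \right)}\right)} = \sqrt{1227 - \left(1175 - \frac{1}{-1036 + 334}\right)} = \sqrt{1227 - \left(1175 + \frac{1}{702}\right)} = \sqrt{1227 + \left(\left(\left(572 - 822\right) - \frac{1}{702}\right) - 925\right)} = \sqrt{1227 - \frac{824851}{702}} = \sqrt{\frac{36503}{702}} = \frac{\sqrt{2847234}}{234}$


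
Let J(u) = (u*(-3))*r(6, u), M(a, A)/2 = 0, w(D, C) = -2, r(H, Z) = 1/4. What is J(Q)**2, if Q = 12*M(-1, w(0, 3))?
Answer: 0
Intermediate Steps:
r(H, Z) = 1/4
M(a, A) = 0 (M(a, A) = 2*0 = 0)
Q = 0 (Q = 12*0 = 0)
J(u) = -3*u/4 (J(u) = (u*(-3))*(1/4) = -3*u*(1/4) = -3*u/4)
J(Q)**2 = (-3/4*0)**2 = 0**2 = 0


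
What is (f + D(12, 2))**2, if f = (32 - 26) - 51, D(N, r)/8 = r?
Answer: 841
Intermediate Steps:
D(N, r) = 8*r
f = -45 (f = 6 - 51 = -45)
(f + D(12, 2))**2 = (-45 + 8*2)**2 = (-45 + 16)**2 = (-29)**2 = 841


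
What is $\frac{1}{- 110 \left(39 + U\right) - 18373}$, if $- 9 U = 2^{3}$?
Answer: $- \frac{9}{203087} \approx -4.4316 \cdot 10^{-5}$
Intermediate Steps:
$U = - \frac{8}{9}$ ($U = - \frac{2^{3}}{9} = \left(- \frac{1}{9}\right) 8 = - \frac{8}{9} \approx -0.88889$)
$\frac{1}{- 110 \left(39 + U\right) - 18373} = \frac{1}{- 110 \left(39 - \frac{8}{9}\right) - 18373} = \frac{1}{\left(-110\right) \frac{343}{9} - 18373} = \frac{1}{- \frac{37730}{9} - 18373} = \frac{1}{- \frac{203087}{9}} = - \frac{9}{203087}$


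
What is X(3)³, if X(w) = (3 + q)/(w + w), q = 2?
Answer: 125/216 ≈ 0.57870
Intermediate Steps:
X(w) = 5/(2*w) (X(w) = (3 + 2)/(w + w) = 5/((2*w)) = 5*(1/(2*w)) = 5/(2*w))
X(3)³ = ((5/2)/3)³ = ((5/2)*(⅓))³ = (⅚)³ = 125/216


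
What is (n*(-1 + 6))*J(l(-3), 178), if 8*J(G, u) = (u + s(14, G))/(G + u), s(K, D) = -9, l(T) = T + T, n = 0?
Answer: 0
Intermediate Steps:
l(T) = 2*T
J(G, u) = (-9 + u)/(8*(G + u)) (J(G, u) = ((u - 9)/(G + u))/8 = ((-9 + u)/(G + u))/8 = (-9 + u)/(8*(G + u)))
(n*(-1 + 6))*J(l(-3), 178) = (0*(-1 + 6))*((-9 + 178)/(8*(2*(-3) + 178))) = (0*5)*((⅛)*169/(-6 + 178)) = 0*((⅛)*169/172) = 0*((⅛)*(1/172)*169) = 0*(169/1376) = 0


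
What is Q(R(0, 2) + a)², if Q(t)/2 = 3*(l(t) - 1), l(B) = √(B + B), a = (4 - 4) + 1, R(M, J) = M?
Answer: 108 - 72*√2 ≈ 6.1766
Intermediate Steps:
a = 1 (a = 0 + 1 = 1)
l(B) = √2*√B (l(B) = √(2*B) = √2*√B)
Q(t) = -6 + 6*√2*√t (Q(t) = 2*(3*(√2*√t - 1)) = 2*(3*(-1 + √2*√t)) = 2*(-3 + 3*√2*√t) = -6 + 6*√2*√t)
Q(R(0, 2) + a)² = (-6 + 6*√2*√(0 + 1))² = (-6 + 6*√2*√1)² = (-6 + 6*√2*1)² = (-6 + 6*√2)²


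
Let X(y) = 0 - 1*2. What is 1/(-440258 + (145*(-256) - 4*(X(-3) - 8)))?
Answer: -1/477338 ≈ -2.0950e-6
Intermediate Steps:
X(y) = -2 (X(y) = 0 - 2 = -2)
1/(-440258 + (145*(-256) - 4*(X(-3) - 8))) = 1/(-440258 + (145*(-256) - 4*(-2 - 8))) = 1/(-440258 + (-37120 - 4*(-10))) = 1/(-440258 + (-37120 + 40)) = 1/(-440258 - 37080) = 1/(-477338) = -1/477338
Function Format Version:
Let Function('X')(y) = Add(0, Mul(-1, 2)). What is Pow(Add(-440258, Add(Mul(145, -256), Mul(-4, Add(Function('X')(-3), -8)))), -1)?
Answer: Rational(-1, 477338) ≈ -2.0950e-6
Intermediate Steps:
Function('X')(y) = -2 (Function('X')(y) = Add(0, -2) = -2)
Pow(Add(-440258, Add(Mul(145, -256), Mul(-4, Add(Function('X')(-3), -8)))), -1) = Pow(Add(-440258, Add(Mul(145, -256), Mul(-4, Add(-2, -8)))), -1) = Pow(Add(-440258, Add(-37120, Mul(-4, -10))), -1) = Pow(Add(-440258, Add(-37120, 40)), -1) = Pow(Add(-440258, -37080), -1) = Pow(-477338, -1) = Rational(-1, 477338)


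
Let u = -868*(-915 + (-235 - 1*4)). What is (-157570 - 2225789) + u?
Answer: -1381687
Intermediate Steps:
u = 1001672 (u = -868*(-915 + (-235 - 4)) = -868*(-915 - 239) = -868*(-1154) = 1001672)
(-157570 - 2225789) + u = (-157570 - 2225789) + 1001672 = -2383359 + 1001672 = -1381687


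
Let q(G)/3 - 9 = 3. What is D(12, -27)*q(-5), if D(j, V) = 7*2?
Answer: 504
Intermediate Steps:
q(G) = 36 (q(G) = 27 + 3*3 = 27 + 9 = 36)
D(j, V) = 14
D(12, -27)*q(-5) = 14*36 = 504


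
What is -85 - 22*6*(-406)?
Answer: 53507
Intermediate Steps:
-85 - 22*6*(-406) = -85 - 132*(-406) = -85 + 53592 = 53507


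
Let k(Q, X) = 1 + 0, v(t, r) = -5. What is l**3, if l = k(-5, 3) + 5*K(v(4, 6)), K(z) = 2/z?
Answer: -1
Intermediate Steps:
k(Q, X) = 1
l = -1 (l = 1 + 5*(2/(-5)) = 1 + 5*(2*(-1/5)) = 1 + 5*(-2/5) = 1 - 2 = -1)
l**3 = (-1)**3 = -1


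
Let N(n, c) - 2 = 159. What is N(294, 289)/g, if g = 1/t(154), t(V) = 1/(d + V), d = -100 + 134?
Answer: 161/188 ≈ 0.85638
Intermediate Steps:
N(n, c) = 161 (N(n, c) = 2 + 159 = 161)
d = 34
t(V) = 1/(34 + V)
g = 188 (g = 1/(1/(34 + 154)) = 1/(1/188) = 188)
N(294, 289)/g = 161/188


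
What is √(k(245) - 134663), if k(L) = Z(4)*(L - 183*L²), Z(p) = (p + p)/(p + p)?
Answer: I*√11118993 ≈ 3334.5*I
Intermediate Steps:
Z(p) = 1 (Z(p) = (2*p)/((2*p)) = (2*p)*(1/(2*p)) = 1)
k(L) = L - 183*L² (k(L) = 1*(L - 183*L²) = L - 183*L²)
√(k(245) - 134663) = √(245*(1 - 183*245) - 134663) = √(245*(1 - 44835) - 134663) = √(245*(-44834) - 134663) = √(-10984330 - 134663) = √(-11118993) = I*√11118993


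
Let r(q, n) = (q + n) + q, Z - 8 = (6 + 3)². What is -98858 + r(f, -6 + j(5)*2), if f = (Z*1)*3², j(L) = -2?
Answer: -97266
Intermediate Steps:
Z = 89 (Z = 8 + (6 + 3)² = 8 + 9² = 8 + 81 = 89)
f = 801 (f = (89*1)*3² = 89*9 = 801)
r(q, n) = n + 2*q (r(q, n) = (n + q) + q = n + 2*q)
-98858 + r(f, -6 + j(5)*2) = -98858 + ((-6 - 2*2) + 2*801) = -98858 + ((-6 - 4) + 1602) = -98858 + (-10 + 1602) = -98858 + 1592 = -97266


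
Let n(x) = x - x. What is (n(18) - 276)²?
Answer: 76176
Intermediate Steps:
n(x) = 0
(n(18) - 276)² = (0 - 276)² = (-276)² = 76176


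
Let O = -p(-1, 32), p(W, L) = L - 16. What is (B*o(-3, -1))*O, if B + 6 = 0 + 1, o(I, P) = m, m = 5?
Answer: 400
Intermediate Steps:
p(W, L) = -16 + L
o(I, P) = 5
B = -5 (B = -6 + (0 + 1) = -6 + 1 = -5)
O = -16 (O = -(-16 + 32) = -1*16 = -16)
(B*o(-3, -1))*O = -5*5*(-16) = -25*(-16) = 400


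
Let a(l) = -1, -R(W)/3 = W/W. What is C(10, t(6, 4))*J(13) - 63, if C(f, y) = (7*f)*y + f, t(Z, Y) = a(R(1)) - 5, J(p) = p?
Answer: -5393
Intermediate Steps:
R(W) = -3 (R(W) = -3*W/W = -3*1 = -3)
t(Z, Y) = -6 (t(Z, Y) = -1 - 5 = -6)
C(f, y) = f + 7*f*y (C(f, y) = 7*f*y + f = f + 7*f*y)
C(10, t(6, 4))*J(13) - 63 = (10*(1 + 7*(-6)))*13 - 63 = (10*(1 - 42))*13 - 63 = (10*(-41))*13 - 63 = -410*13 - 63 = -5330 - 63 = -5393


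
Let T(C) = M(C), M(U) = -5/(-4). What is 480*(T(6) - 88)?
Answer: -41640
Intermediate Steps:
M(U) = 5/4 (M(U) = -5*(-1/4) = 5/4)
T(C) = 5/4
480*(T(6) - 88) = 480*(5/4 - 88) = 480*(-347/4) = -41640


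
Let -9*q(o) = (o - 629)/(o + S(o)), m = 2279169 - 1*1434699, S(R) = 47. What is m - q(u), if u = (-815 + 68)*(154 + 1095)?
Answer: 1772670278378/2099151 ≈ 8.4447e+5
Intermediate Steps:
m = 844470 (m = 2279169 - 1434699 = 844470)
u = -933003 (u = -747*1249 = -933003)
q(o) = -(-629 + o)/(9*(47 + o)) (q(o) = -(o - 629)/(9*(o + 47)) = -(-629 + o)/(9*(47 + o)))
m - q(u) = 844470 - (629 - 1*(-933003))/(9*(47 - 933003)) = 844470 - (629 + 933003)/(9*(-932956)) = 844470 - (-1)*933632/(9*932956) = 844470 - 1*(-233408/2099151) = 844470 + 233408/2099151 = 1772670278378/2099151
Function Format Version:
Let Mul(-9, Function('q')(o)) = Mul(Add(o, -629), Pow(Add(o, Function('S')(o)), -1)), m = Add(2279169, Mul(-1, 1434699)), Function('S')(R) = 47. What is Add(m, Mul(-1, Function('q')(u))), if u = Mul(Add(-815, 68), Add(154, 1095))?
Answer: Rational(1772670278378, 2099151) ≈ 8.4447e+5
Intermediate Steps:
m = 844470 (m = Add(2279169, -1434699) = 844470)
u = -933003 (u = Mul(-747, 1249) = -933003)
Function('q')(o) = Mul(Rational(-1, 9), Pow(Add(47, o), -1), Add(-629, o)) (Function('q')(o) = Mul(Rational(-1, 9), Mul(Add(o, -629), Pow(Add(o, 47), -1))) = Mul(Rational(-1, 9), Mul(Add(-629, o), Pow(Add(47, o), -1))) = Mul(Rational(-1, 9), Mul(Pow(Add(47, o), -1), Add(-629, o))) = Mul(Rational(-1, 9), Pow(Add(47, o), -1), Add(-629, o)))
Add(m, Mul(-1, Function('q')(u))) = Add(844470, Mul(-1, Mul(Rational(1, 9), Pow(Add(47, -933003), -1), Add(629, Mul(-1, -933003))))) = Add(844470, Mul(-1, Mul(Rational(1, 9), Pow(-932956, -1), Add(629, 933003)))) = Add(844470, Mul(-1, Mul(Rational(1, 9), Rational(-1, 932956), 933632))) = Add(844470, Mul(-1, Rational(-233408, 2099151))) = Add(844470, Rational(233408, 2099151)) = Rational(1772670278378, 2099151)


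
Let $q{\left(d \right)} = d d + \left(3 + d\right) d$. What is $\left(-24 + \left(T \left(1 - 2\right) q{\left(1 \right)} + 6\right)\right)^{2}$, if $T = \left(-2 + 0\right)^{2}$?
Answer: $1444$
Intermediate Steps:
$T = 4$ ($T = \left(-2\right)^{2} = 4$)
$q{\left(d \right)} = d^{2} + d \left(3 + d\right)$
$\left(-24 + \left(T \left(1 - 2\right) q{\left(1 \right)} + 6\right)\right)^{2} = \left(-24 + \left(4 \left(1 - 2\right) 1 \left(3 + 2 \cdot 1\right) + 6\right)\right)^{2} = \left(-24 + \left(4 \left(-1\right) 1 \left(3 + 2\right) + 6\right)\right)^{2} = \left(-24 + \left(- 4 \cdot 1 \cdot 5 + 6\right)\right)^{2} = \left(-24 + \left(\left(-4\right) 5 + 6\right)\right)^{2} = \left(-24 + \left(-20 + 6\right)\right)^{2} = \left(-24 - 14\right)^{2} = \left(-38\right)^{2} = 1444$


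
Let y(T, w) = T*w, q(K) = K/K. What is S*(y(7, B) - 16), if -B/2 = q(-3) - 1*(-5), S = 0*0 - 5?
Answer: 500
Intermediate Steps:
q(K) = 1
S = -5 (S = 0 - 5 = -5)
B = -12 (B = -2*(1 - 1*(-5)) = -2*(1 + 5) = -2*6 = -12)
S*(y(7, B) - 16) = -5*(7*(-12) - 16) = -5*(-84 - 16) = -5*(-100) = 500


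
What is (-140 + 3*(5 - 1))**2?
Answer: 16384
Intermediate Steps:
(-140 + 3*(5 - 1))**2 = (-140 + 3*4)**2 = (-140 + 12)**2 = (-128)**2 = 16384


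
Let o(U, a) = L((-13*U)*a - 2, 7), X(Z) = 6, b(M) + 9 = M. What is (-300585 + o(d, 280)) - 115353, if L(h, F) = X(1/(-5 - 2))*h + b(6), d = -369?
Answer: 7643007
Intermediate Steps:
b(M) = -9 + M
L(h, F) = -3 + 6*h (L(h, F) = 6*h + (-9 + 6) = 6*h - 3 = -3 + 6*h)
o(U, a) = -15 - 78*U*a (o(U, a) = -3 + 6*((-13*U)*a - 2) = -3 + 6*(-13*U*a - 2) = -3 + 6*(-2 - 13*U*a) = -3 + (-12 - 78*U*a) = -15 - 78*U*a)
(-300585 + o(d, 280)) - 115353 = (-300585 + (-15 - 78*(-369)*280)) - 115353 = (-300585 + (-15 + 8058960)) - 115353 = (-300585 + 8058945) - 115353 = 7758360 - 115353 = 7643007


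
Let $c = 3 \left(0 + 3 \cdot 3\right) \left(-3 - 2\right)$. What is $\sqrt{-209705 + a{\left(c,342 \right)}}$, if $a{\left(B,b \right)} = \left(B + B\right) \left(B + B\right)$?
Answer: $i \sqrt{136805} \approx 369.87 i$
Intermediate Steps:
$c = -135$ ($c = 3 \left(0 + 9\right) \left(-5\right) = 3 \cdot 9 \left(-5\right) = 3 \left(-45\right) = -135$)
$a{\left(B,b \right)} = 4 B^{2}$ ($a{\left(B,b \right)} = 2 B 2 B = 4 B^{2}$)
$\sqrt{-209705 + a{\left(c,342 \right)}} = \sqrt{-209705 + 4 \left(-135\right)^{2}} = \sqrt{-209705 + 4 \cdot 18225} = \sqrt{-209705 + 72900} = \sqrt{-136805} = i \sqrt{136805}$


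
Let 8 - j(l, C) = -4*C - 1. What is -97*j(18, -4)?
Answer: 679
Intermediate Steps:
j(l, C) = 9 + 4*C (j(l, C) = 8 - (-4*C - 1) = 8 - (-1 - 4*C) = 8 + (1 + 4*C) = 9 + 4*C)
-97*j(18, -4) = -97*(9 + 4*(-4)) = -97*(9 - 16) = -97*(-7) = 679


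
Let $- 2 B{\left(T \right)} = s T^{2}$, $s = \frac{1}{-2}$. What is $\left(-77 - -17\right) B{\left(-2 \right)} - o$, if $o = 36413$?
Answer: $-36473$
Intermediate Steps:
$s = - \frac{1}{2} \approx -0.5$
$B{\left(T \right)} = \frac{T^{2}}{4}$ ($B{\left(T \right)} = - \frac{\left(- \frac{1}{2}\right) T^{2}}{2} = \frac{T^{2}}{4}$)
$\left(-77 - -17\right) B{\left(-2 \right)} - o = \left(-77 - -17\right) \frac{\left(-2\right)^{2}}{4} - 36413 = \left(-77 + 17\right) \frac{1}{4} \cdot 4 - 36413 = \left(-60\right) 1 - 36413 = -60 - 36413 = -36473$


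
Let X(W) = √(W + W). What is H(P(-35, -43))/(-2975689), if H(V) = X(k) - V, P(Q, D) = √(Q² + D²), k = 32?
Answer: -8/2975689 + √3074/2975689 ≈ 1.5944e-5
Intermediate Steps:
P(Q, D) = √(D² + Q²)
X(W) = √2*√W (X(W) = √(2*W) = √2*√W)
H(V) = 8 - V (H(V) = √2*√32 - V = √2*(4*√2) - V = 8 - V)
H(P(-35, -43))/(-2975689) = (8 - √((-43)² + (-35)²))/(-2975689) = (8 - √(1849 + 1225))*(-1/2975689) = (8 - √3074)*(-1/2975689) = -8/2975689 + √3074/2975689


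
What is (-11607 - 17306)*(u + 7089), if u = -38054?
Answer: 895291045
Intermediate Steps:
(-11607 - 17306)*(u + 7089) = (-11607 - 17306)*(-38054 + 7089) = -28913*(-30965) = 895291045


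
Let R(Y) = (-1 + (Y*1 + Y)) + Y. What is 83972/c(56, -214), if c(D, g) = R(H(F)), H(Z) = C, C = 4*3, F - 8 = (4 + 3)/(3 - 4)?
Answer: 11996/5 ≈ 2399.2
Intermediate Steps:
F = 1 (F = 8 + (4 + 3)/(3 - 4) = 8 + 7/(-1) = 8 + 7*(-1) = 8 - 7 = 1)
C = 12
H(Z) = 12
R(Y) = -1 + 3*Y (R(Y) = (-1 + (Y + Y)) + Y = (-1 + 2*Y) + Y = -1 + 3*Y)
c(D, g) = 35 (c(D, g) = -1 + 3*12 = -1 + 36 = 35)
83972/c(56, -214) = 83972/35 = 83972*(1/35) = 11996/5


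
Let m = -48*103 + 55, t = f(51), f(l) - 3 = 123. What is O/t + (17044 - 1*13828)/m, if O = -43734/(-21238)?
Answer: -37802531/58932006 ≈ -0.64146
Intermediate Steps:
O = 591/287 (O = -43734*(-1/21238) = 591/287 ≈ 2.0592)
f(l) = 126 (f(l) = 3 + 123 = 126)
t = 126
m = -4889 (m = -4944 + 55 = -4889)
O/t + (17044 - 1*13828)/m = (591/287)/126 + (17044 - 1*13828)/(-4889) = (591/287)*(1/126) + (17044 - 13828)*(-1/4889) = 197/12054 + 3216*(-1/4889) = 197/12054 - 3216/4889 = -37802531/58932006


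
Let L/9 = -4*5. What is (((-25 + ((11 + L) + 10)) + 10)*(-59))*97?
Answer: 995802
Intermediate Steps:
L = -180 (L = 9*(-4*5) = 9*(-20) = -180)
(((-25 + ((11 + L) + 10)) + 10)*(-59))*97 = (((-25 + ((11 - 180) + 10)) + 10)*(-59))*97 = (((-25 + (-169 + 10)) + 10)*(-59))*97 = (((-25 - 159) + 10)*(-59))*97 = ((-184 + 10)*(-59))*97 = -174*(-59)*97 = 10266*97 = 995802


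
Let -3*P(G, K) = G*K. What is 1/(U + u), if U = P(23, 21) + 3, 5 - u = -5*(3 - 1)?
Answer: -1/143 ≈ -0.0069930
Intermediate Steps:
P(G, K) = -G*K/3
u = 15 (u = 5 - (-5)*(3 - 1) = 5 - (-5)*2 = 5 - 1*(-10) = 5 + 10 = 15)
U = -158 (U = -⅓*23*21 + 3 = -161 + 3 = -158)
1/(U + u) = 1/(-158 + 15) = 1/(-143) = -1/143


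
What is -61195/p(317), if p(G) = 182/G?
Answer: -19398815/182 ≈ -1.0659e+5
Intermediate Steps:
-61195/p(317) = -61195/(182/317) = -61195/(182*(1/317)) = -61195/182/317 = -61195*317/182 = -19398815/182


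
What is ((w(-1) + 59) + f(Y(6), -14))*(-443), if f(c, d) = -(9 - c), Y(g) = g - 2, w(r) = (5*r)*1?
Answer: -21707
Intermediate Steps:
w(r) = 5*r
Y(g) = -2 + g
f(c, d) = -9 + c
((w(-1) + 59) + f(Y(6), -14))*(-443) = ((5*(-1) + 59) + (-9 + (-2 + 6)))*(-443) = ((-5 + 59) + (-9 + 4))*(-443) = (54 - 5)*(-443) = 49*(-443) = -21707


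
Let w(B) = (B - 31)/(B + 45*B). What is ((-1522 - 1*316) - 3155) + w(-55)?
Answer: -6316102/1265 ≈ -4993.0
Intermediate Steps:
w(B) = (-31 + B)/(46*B) (w(B) = (-31 + B)/((46*B)) = (-31 + B)*(1/(46*B)) = (-31 + B)/(46*B))
((-1522 - 1*316) - 3155) + w(-55) = ((-1522 - 1*316) - 3155) + (1/46)*(-31 - 55)/(-55) = ((-1522 - 316) - 3155) + (1/46)*(-1/55)*(-86) = (-1838 - 3155) + 43/1265 = -4993 + 43/1265 = -6316102/1265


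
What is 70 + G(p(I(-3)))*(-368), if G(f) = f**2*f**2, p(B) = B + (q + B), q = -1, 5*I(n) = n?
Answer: -5344138/625 ≈ -8550.6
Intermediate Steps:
I(n) = n/5
p(B) = -1 + 2*B (p(B) = B + (-1 + B) = -1 + 2*B)
G(f) = f**4
70 + G(p(I(-3)))*(-368) = 70 + (-1 + 2*((1/5)*(-3)))**4*(-368) = 70 + (-1 + 2*(-3/5))**4*(-368) = 70 + (-1 - 6/5)**4*(-368) = 70 + (-11/5)**4*(-368) = 70 + (14641/625)*(-368) = 70 - 5387888/625 = -5344138/625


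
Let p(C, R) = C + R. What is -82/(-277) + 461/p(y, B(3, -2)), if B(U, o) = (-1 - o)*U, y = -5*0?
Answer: 127943/831 ≈ 153.96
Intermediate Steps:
y = 0
B(U, o) = U*(-1 - o)
-82/(-277) + 461/p(y, B(3, -2)) = -82/(-277) + 461/(0 - 1*3*(1 - 2)) = -82*(-1/277) + 461/(0 - 1*3*(-1)) = 82/277 + 461/(0 + 3) = 82/277 + 461/3 = 127943/831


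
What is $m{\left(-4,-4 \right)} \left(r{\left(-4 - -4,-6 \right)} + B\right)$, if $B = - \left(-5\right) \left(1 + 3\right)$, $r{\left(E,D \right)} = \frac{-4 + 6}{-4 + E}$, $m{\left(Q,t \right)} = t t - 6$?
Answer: $195$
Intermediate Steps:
$m{\left(Q,t \right)} = -6 + t^{2}$ ($m{\left(Q,t \right)} = t^{2} - 6 = -6 + t^{2}$)
$r{\left(E,D \right)} = \frac{2}{-4 + E}$
$B = 20$ ($B = - \left(-5\right) 4 = \left(-1\right) \left(-20\right) = 20$)
$m{\left(-4,-4 \right)} \left(r{\left(-4 - -4,-6 \right)} + B\right) = \left(-6 + \left(-4\right)^{2}\right) \left(\frac{2}{-4 - 0} + 20\right) = \left(-6 + 16\right) \left(\frac{2}{-4 + \left(-4 + 4\right)} + 20\right) = 10 \left(\frac{2}{-4 + 0} + 20\right) = 10 \left(\frac{2}{-4} + 20\right) = 10 \left(2 \left(- \frac{1}{4}\right) + 20\right) = 10 \left(- \frac{1}{2} + 20\right) = 10 \cdot \frac{39}{2} = 195$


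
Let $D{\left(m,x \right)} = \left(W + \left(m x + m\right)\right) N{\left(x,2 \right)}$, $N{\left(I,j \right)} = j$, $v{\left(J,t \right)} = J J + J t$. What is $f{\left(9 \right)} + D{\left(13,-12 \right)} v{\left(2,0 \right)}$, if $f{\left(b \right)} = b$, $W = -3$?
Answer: $-1159$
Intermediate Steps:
$v{\left(J,t \right)} = J^{2} + J t$
$D{\left(m,x \right)} = -6 + 2 m + 2 m x$ ($D{\left(m,x \right)} = \left(-3 + \left(m x + m\right)\right) 2 = \left(-3 + \left(m + m x\right)\right) 2 = \left(-3 + m + m x\right) 2 = -6 + 2 m + 2 m x$)
$f{\left(9 \right)} + D{\left(13,-12 \right)} v{\left(2,0 \right)} = 9 + \left(-6 + 2 \cdot 13 + 2 \cdot 13 \left(-12\right)\right) 2 \left(2 + 0\right) = 9 + \left(-6 + 26 - 312\right) 2 \cdot 2 = 9 - 1168 = -1159$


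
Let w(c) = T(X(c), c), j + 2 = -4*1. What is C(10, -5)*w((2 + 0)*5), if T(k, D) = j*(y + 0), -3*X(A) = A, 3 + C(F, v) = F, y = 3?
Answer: -126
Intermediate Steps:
C(F, v) = -3 + F
j = -6 (j = -2 - 4*1 = -2 - 4 = -6)
X(A) = -A/3
T(k, D) = -18 (T(k, D) = -6*(3 + 0) = -6*3 = -18)
w(c) = -18
C(10, -5)*w((2 + 0)*5) = (-3 + 10)*(-18) = 7*(-18) = -126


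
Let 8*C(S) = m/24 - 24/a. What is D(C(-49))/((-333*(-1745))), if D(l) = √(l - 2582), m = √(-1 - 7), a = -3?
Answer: √(-1486656 + 6*I*√2)/13946040 ≈ 2.4951e-10 + 8.7429e-5*I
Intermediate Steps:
m = 2*I*√2 (m = √(-8) = 2*I*√2 ≈ 2.8284*I)
C(S) = 1 + I*√2/96 (C(S) = ((2*I*√2)/24 - 24/(-3))/8 = ((2*I*√2)*(1/24) - 24*(-⅓))/8 = (I*√2/12 + 8)/8 = (8 + I*√2/12)/8 = 1 + I*√2/96)
D(l) = √(-2582 + l)
D(C(-49))/((-333*(-1745))) = √(-2582 + (1 + I*√2/96))/((-333*(-1745))) = √(-2581 + I*√2/96)/581085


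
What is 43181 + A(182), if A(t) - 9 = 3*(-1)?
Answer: 43187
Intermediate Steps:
A(t) = 6 (A(t) = 9 + 3*(-1) = 9 - 3 = 6)
43181 + A(182) = 43181 + 6 = 43187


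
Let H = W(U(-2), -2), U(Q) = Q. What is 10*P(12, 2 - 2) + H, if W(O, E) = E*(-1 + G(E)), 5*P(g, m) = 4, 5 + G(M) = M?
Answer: 24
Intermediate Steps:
G(M) = -5 + M
P(g, m) = ⅘ (P(g, m) = (⅕)*4 = ⅘)
W(O, E) = E*(-6 + E) (W(O, E) = E*(-1 + (-5 + E)) = E*(-6 + E))
H = 16 (H = -2*(-6 - 2) = -2*(-8) = 16)
10*P(12, 2 - 2) + H = 10*(⅘) + 16 = 8 + 16 = 24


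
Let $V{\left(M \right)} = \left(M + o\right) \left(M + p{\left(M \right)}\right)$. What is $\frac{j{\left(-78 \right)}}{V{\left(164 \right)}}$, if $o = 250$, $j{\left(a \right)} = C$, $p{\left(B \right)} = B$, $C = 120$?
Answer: $\frac{5}{5658} \approx 0.0008837$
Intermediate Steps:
$j{\left(a \right)} = 120$
$V{\left(M \right)} = 2 M \left(250 + M\right)$ ($V{\left(M \right)} = \left(M + 250\right) \left(M + M\right) = \left(250 + M\right) 2 M = 2 M \left(250 + M\right)$)
$\frac{j{\left(-78 \right)}}{V{\left(164 \right)}} = \frac{120}{2 \cdot 164 \left(250 + 164\right)} = \frac{120}{2 \cdot 164 \cdot 414} = \frac{120}{135792} = 120 \cdot \frac{1}{135792} = \frac{5}{5658}$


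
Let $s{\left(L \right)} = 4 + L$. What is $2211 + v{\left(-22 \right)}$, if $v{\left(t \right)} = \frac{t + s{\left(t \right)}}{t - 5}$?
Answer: $\frac{59737}{27} \approx 2212.5$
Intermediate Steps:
$v{\left(t \right)} = \frac{4 + 2 t}{-5 + t}$ ($v{\left(t \right)} = \frac{t + \left(4 + t\right)}{t - 5} = \frac{4 + 2 t}{-5 + t}$)
$2211 + v{\left(-22 \right)} = 2211 + \frac{2 \left(2 - 22\right)}{-5 - 22} = 2211 + 2 \frac{1}{-27} \left(-20\right) = 2211 + 2 \left(- \frac{1}{27}\right) \left(-20\right) = 2211 + \frac{40}{27} = \frac{59737}{27}$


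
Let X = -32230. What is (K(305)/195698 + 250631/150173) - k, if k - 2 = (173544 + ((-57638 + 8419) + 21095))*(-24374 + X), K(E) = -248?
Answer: 120953798272903352873/14694277877 ≈ 8.2314e+9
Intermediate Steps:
k = -8231353678 (k = 2 + (173544 + ((-57638 + 8419) + 21095))*(-24374 - 32230) = 2 + (173544 + (-49219 + 21095))*(-56604) = 2 + (173544 - 28124)*(-56604) = 2 + 145420*(-56604) = 2 - 8231353680 = -8231353678)
(K(305)/195698 + 250631/150173) - k = (-248/195698 + 250631/150173) - 1*(-8231353678) = (-248*1/195698 + 250631*(1/150173)) + 8231353678 = (-124/97849 + 250631/150173) + 8231353678 = 24505371267/14694277877 + 8231353678 = 120953798272903352873/14694277877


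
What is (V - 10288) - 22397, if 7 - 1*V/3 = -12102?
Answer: 3642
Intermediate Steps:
V = 36327 (V = 21 - 3*(-12102) = 21 + 36306 = 36327)
(V - 10288) - 22397 = (36327 - 10288) - 22397 = 26039 - 22397 = 3642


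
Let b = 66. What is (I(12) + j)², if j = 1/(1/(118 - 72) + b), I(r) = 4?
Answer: 148693636/9223369 ≈ 16.121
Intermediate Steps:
j = 46/3037 (j = 1/(1/(118 - 72) + 66) = 1/(1/46 + 66) = 1/(3037/46) = 46/3037 ≈ 0.015147)
(I(12) + j)² = (4 + 46/3037)² = (12194/3037)² = 148693636/9223369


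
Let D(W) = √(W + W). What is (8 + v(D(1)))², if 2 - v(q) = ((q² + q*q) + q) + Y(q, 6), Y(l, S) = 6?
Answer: 2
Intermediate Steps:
D(W) = √2*√W (D(W) = √(2*W) = √2*√W)
v(q) = -4 - q - 2*q² (v(q) = 2 - (((q² + q*q) + q) + 6) = 2 - (((q² + q²) + q) + 6) = 2 - ((2*q² + q) + 6) = 2 - ((q + 2*q²) + 6) = 2 - (6 + q + 2*q²) = 2 + (-6 - q - 2*q²) = -4 - q - 2*q²)
(8 + v(D(1)))² = (8 + (-4 - √2*√1 - 2*(√2*√1)²))² = (8 + (-4 - √2 - 2*(√2*1)²))² = (8 + (-4 - √2 - 2*(√2)²))² = (8 + (-4 - √2 - 2*2))² = (8 + (-4 - √2 - 4))² = (8 + (-8 - √2))² = (-√2)² = 2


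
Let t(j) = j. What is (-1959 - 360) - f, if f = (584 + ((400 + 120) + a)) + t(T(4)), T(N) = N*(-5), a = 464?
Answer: -3867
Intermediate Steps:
T(N) = -5*N
f = 1548 (f = (584 + ((400 + 120) + 464)) - 5*4 = (584 + (520 + 464)) - 20 = (584 + 984) - 20 = 1568 - 20 = 1548)
(-1959 - 360) - f = (-1959 - 360) - 1*1548 = -2319 - 1548 = -3867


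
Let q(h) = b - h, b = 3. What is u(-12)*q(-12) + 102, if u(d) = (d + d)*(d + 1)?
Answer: 4062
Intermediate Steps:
q(h) = 3 - h
u(d) = 2*d*(1 + d) (u(d) = (2*d)*(1 + d) = 2*d*(1 + d))
u(-12)*q(-12) + 102 = (2*(-12)*(1 - 12))*(3 - 1*(-12)) + 102 = (2*(-12)*(-11))*(3 + 12) + 102 = 264*15 + 102 = 3960 + 102 = 4062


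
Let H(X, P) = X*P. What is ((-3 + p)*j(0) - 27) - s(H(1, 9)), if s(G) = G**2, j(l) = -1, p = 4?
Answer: -109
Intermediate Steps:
H(X, P) = P*X
((-3 + p)*j(0) - 27) - s(H(1, 9)) = ((-3 + 4)*(-1) - 27) - (9*1)**2 = (1*(-1) - 27) - 1*9**2 = (-1 - 27) - 1*81 = -28 - 81 = -109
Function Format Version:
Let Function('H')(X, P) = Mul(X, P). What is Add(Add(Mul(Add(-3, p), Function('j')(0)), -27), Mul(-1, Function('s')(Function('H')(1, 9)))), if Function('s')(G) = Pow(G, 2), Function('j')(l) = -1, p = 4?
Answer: -109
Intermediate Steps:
Function('H')(X, P) = Mul(P, X)
Add(Add(Mul(Add(-3, p), Function('j')(0)), -27), Mul(-1, Function('s')(Function('H')(1, 9)))) = Add(Add(Mul(Add(-3, 4), -1), -27), Mul(-1, Pow(Mul(9, 1), 2))) = Add(Add(Mul(1, -1), -27), Mul(-1, Pow(9, 2))) = Add(Add(-1, -27), Mul(-1, 81)) = Add(-28, -81) = -109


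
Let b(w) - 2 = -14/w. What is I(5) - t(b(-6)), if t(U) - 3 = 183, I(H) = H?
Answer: -181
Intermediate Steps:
b(w) = 2 - 14/w
t(U) = 186 (t(U) = 3 + 183 = 186)
I(5) - t(b(-6)) = 5 - 1*186 = 5 - 186 = -181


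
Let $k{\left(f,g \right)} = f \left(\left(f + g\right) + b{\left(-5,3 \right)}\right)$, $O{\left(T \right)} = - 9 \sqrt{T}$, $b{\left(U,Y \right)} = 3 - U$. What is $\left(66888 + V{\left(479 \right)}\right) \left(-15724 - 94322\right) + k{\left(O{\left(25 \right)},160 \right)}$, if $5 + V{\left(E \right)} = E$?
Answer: $-7412924187$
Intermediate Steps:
$V{\left(E \right)} = -5 + E$
$k{\left(f,g \right)} = f \left(8 + f + g\right)$ ($k{\left(f,g \right)} = f \left(\left(f + g\right) + \left(3 - -5\right)\right) = f \left(\left(f + g\right) + \left(3 + 5\right)\right) = f \left(\left(f + g\right) + 8\right) = f \left(8 + f + g\right)$)
$\left(66888 + V{\left(479 \right)}\right) \left(-15724 - 94322\right) + k{\left(O{\left(25 \right)},160 \right)} = \left(66888 + \left(-5 + 479\right)\right) \left(-15724 - 94322\right) + - 9 \sqrt{25} \left(8 - 9 \sqrt{25} + 160\right) = \left(66888 + 474\right) \left(-110046\right) + \left(-9\right) 5 \left(8 - 45 + 160\right) = 67362 \left(-110046\right) - 45 \left(8 - 45 + 160\right) = -7412918652 - 5535 = -7412924187$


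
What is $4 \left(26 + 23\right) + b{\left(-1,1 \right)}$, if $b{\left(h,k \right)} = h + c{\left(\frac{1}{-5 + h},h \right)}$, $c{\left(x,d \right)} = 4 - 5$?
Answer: $194$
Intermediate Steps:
$c{\left(x,d \right)} = -1$ ($c{\left(x,d \right)} = 4 - 5 = -1$)
$b{\left(h,k \right)} = -1 + h$ ($b{\left(h,k \right)} = h - 1 = -1 + h$)
$4 \left(26 + 23\right) + b{\left(-1,1 \right)} = 4 \left(26 + 23\right) - 2 = 4 \cdot 49 - 2 = 196 - 2 = 194$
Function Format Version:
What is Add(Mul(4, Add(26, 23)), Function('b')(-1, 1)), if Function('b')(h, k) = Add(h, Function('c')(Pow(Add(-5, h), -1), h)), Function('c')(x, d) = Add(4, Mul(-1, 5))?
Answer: 194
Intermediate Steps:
Function('c')(x, d) = -1 (Function('c')(x, d) = Add(4, -5) = -1)
Function('b')(h, k) = Add(-1, h) (Function('b')(h, k) = Add(h, -1) = Add(-1, h))
Add(Mul(4, Add(26, 23)), Function('b')(-1, 1)) = Add(Mul(4, Add(26, 23)), Add(-1, -1)) = Add(Mul(4, 49), -2) = Add(196, -2) = 194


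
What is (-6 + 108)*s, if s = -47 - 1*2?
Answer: -4998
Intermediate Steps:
s = -49 (s = -47 - 2 = -49)
(-6 + 108)*s = (-6 + 108)*(-49) = 102*(-49) = -4998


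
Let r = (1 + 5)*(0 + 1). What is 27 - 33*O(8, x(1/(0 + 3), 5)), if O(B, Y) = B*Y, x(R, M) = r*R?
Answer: -501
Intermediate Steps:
r = 6 (r = 6*1 = 6)
x(R, M) = 6*R
27 - 33*O(8, x(1/(0 + 3), 5)) = 27 - 264*6/(0 + 3) = 27 - 264*6/3 = 27 - 264*6*(⅓) = 27 - 264*2 = 27 - 33*16 = 27 - 528 = -501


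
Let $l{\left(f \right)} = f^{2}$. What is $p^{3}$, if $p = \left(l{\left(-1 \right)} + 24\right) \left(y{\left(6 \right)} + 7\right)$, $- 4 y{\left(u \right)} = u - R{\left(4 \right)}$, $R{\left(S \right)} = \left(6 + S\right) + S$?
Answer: $11390625$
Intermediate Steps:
$R{\left(S \right)} = 6 + 2 S$
$y{\left(u \right)} = \frac{7}{2} - \frac{u}{4}$ ($y{\left(u \right)} = - \frac{u - \left(6 + 2 \cdot 4\right)}{4} = - \frac{u - \left(6 + 8\right)}{4} = - \frac{u - 14}{4} = - \frac{-14 + u}{4} = \frac{7}{2} - \frac{u}{4}$)
$p = 225$ ($p = \left(\left(-1\right)^{2} + 24\right) \left(\left(\frac{7}{2} - \frac{3}{2}\right) + 7\right) = \left(1 + 24\right) \left(\left(\frac{7}{2} - \frac{3}{2}\right) + 7\right) = 25 \left(2 + 7\right) = 25 \cdot 9 = 225$)
$p^{3} = 225^{3} = 11390625$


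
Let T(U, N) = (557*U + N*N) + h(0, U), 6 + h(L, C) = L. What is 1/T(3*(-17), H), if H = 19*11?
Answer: 1/15268 ≈ 6.5496e-5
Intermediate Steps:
H = 209
h(L, C) = -6 + L
T(U, N) = -6 + N² + 557*U (T(U, N) = (557*U + N*N) + (-6 + 0) = (557*U + N²) - 6 = (N² + 557*U) - 6 = -6 + N² + 557*U)
1/T(3*(-17), H) = 1/(-6 + 209² + 557*(3*(-17))) = 1/(-6 + 43681 + 557*(-51)) = 1/(-6 + 43681 - 28407) = 1/15268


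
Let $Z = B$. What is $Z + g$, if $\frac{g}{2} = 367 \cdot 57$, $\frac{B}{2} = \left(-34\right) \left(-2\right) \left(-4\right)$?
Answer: $41294$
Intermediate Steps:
$B = -544$ ($B = 2 \left(-34\right) \left(-2\right) \left(-4\right) = 2 \cdot 68 \left(-4\right) = 2 \left(-272\right) = -544$)
$Z = -544$
$g = 41838$ ($g = 2 \cdot 367 \cdot 57 = 2 \cdot 20919 = 41838$)
$Z + g = -544 + 41838 = 41294$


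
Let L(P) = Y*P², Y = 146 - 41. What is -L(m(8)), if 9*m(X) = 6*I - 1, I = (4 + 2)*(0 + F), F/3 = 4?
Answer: -6501635/27 ≈ -2.4080e+5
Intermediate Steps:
F = 12 (F = 3*4 = 12)
I = 72 (I = (4 + 2)*(0 + 12) = 6*12 = 72)
Y = 105
m(X) = 431/9 (m(X) = (6*72 - 1)/9 = (432 - 1)/9 = (⅑)*431 = 431/9)
L(P) = 105*P²
-L(m(8)) = -105*(431/9)² = -105*185761/81 = -1*6501635/27 = -6501635/27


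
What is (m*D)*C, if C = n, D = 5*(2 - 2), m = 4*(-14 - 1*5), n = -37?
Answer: 0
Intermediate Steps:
m = -76 (m = 4*(-14 - 5) = 4*(-19) = -76)
D = 0 (D = 5*0 = 0)
C = -37
(m*D)*C = -76*0*(-37) = 0*(-37) = 0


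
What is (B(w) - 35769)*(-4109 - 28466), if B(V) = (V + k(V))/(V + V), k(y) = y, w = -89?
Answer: 1165142600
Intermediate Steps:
B(V) = 1 (B(V) = (V + V)/(V + V) = (2*V)/((2*V)) = (2*V)*(1/(2*V)) = 1)
(B(w) - 35769)*(-4109 - 28466) = (1 - 35769)*(-4109 - 28466) = -35768*(-32575) = 1165142600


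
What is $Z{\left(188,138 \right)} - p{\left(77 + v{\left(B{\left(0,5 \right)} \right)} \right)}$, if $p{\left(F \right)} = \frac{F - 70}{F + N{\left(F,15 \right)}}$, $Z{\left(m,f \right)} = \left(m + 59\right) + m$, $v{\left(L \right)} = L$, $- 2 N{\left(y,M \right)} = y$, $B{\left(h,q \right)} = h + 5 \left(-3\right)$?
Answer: $\frac{13493}{31} \approx 435.26$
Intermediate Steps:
$B{\left(h,q \right)} = -15 + h$ ($B{\left(h,q \right)} = h - 15 = -15 + h$)
$N{\left(y,M \right)} = - \frac{y}{2}$
$Z{\left(m,f \right)} = 59 + 2 m$ ($Z{\left(m,f \right)} = \left(59 + m\right) + m = 59 + 2 m$)
$p{\left(F \right)} = \frac{2 \left(-70 + F\right)}{F}$ ($p{\left(F \right)} = \frac{F - 70}{F - \frac{F}{2}} = \frac{-70 + F}{\frac{1}{2} F} = \left(-70 + F\right) \frac{2}{F} = \frac{2 \left(-70 + F\right)}{F}$)
$Z{\left(188,138 \right)} - p{\left(77 + v{\left(B{\left(0,5 \right)} \right)} \right)} = \left(59 + 2 \cdot 188\right) - \left(2 - \frac{140}{77 + \left(-15 + 0\right)}\right) = \left(59 + 376\right) - \left(2 - \frac{140}{77 - 15}\right) = 435 - \left(2 - \frac{140}{62}\right) = 435 - \left(2 - \frac{70}{31}\right) = 435 - - \frac{8}{31} = 435 + \frac{8}{31} = \frac{13493}{31}$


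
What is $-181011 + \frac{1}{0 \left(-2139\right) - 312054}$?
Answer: $- \frac{56485206595}{312054} \approx -1.8101 \cdot 10^{5}$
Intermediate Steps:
$-181011 + \frac{1}{0 \left(-2139\right) - 312054} = -181011 + \frac{1}{0 - 312054} = -181011 + \frac{1}{-312054} = -181011 - \frac{1}{312054} = - \frac{56485206595}{312054}$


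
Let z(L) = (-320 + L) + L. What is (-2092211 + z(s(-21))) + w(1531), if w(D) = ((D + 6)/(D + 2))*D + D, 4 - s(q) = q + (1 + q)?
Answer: -3203011883/1533 ≈ -2.0894e+6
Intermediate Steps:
s(q) = 3 - 2*q (s(q) = 4 - (q + (1 + q)) = 4 - (1 + 2*q) = 4 + (-1 - 2*q) = 3 - 2*q)
z(L) = -320 + 2*L
w(D) = D + D*(6 + D)/(2 + D) (w(D) = ((6 + D)/(2 + D))*D + D = D*(6 + D)/(2 + D) + D = D + D*(6 + D)/(2 + D))
(-2092211 + z(s(-21))) + w(1531) = (-2092211 + (-320 + 2*(3 - 2*(-21)))) + 2*1531*(4 + 1531)/(2 + 1531) = (-2092211 + (-320 + 2*(3 + 42))) + 2*1531*1535/1533 = (-2092211 + (-320 + 2*45)) + 2*1531*(1/1533)*1535 = (-2092211 + (-320 + 90)) + 4700170/1533 = (-2092211 - 230) + 4700170/1533 = -2092441 + 4700170/1533 = -3203011883/1533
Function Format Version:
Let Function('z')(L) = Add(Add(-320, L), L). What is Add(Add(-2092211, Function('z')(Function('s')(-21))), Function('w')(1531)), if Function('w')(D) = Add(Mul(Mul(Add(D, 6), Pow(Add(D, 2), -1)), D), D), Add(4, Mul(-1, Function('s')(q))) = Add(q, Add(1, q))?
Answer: Rational(-3203011883, 1533) ≈ -2.0894e+6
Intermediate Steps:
Function('s')(q) = Add(3, Mul(-2, q)) (Function('s')(q) = Add(4, Mul(-1, Add(q, Add(1, q)))) = Add(4, Mul(-1, Add(1, Mul(2, q)))) = Add(4, Add(-1, Mul(-2, q))) = Add(3, Mul(-2, q)))
Function('z')(L) = Add(-320, Mul(2, L))
Function('w')(D) = Add(D, Mul(D, Pow(Add(2, D), -1), Add(6, D))) (Function('w')(D) = Add(Mul(Mul(Add(6, D), Pow(Add(2, D), -1)), D), D) = Add(Mul(Mul(Pow(Add(2, D), -1), Add(6, D)), D), D) = Add(Mul(D, Pow(Add(2, D), -1), Add(6, D)), D) = Add(D, Mul(D, Pow(Add(2, D), -1), Add(6, D))))
Add(Add(-2092211, Function('z')(Function('s')(-21))), Function('w')(1531)) = Add(Add(-2092211, Add(-320, Mul(2, Add(3, Mul(-2, -21))))), Mul(2, 1531, Pow(Add(2, 1531), -1), Add(4, 1531))) = Add(Add(-2092211, Add(-320, Mul(2, Add(3, 42)))), Mul(2, 1531, Pow(1533, -1), 1535)) = Add(Add(-2092211, Add(-320, Mul(2, 45))), Mul(2, 1531, Rational(1, 1533), 1535)) = Add(Add(-2092211, Add(-320, 90)), Rational(4700170, 1533)) = Add(Add(-2092211, -230), Rational(4700170, 1533)) = Add(-2092441, Rational(4700170, 1533)) = Rational(-3203011883, 1533)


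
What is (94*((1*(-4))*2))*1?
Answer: -752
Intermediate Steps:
(94*((1*(-4))*2))*1 = (94*(-4*2))*1 = (94*(-8))*1 = -752*1 = -752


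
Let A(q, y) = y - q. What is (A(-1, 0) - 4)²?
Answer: 9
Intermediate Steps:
(A(-1, 0) - 4)² = ((0 - 1*(-1)) - 4)² = ((0 + 1) - 4)² = (1 - 4)² = (-3)² = 9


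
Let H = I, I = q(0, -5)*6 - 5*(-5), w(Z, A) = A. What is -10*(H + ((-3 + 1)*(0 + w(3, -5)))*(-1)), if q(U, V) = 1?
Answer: -210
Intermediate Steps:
I = 31 (I = 1*6 - 5*(-5) = 6 + 25 = 31)
H = 31
-10*(H + ((-3 + 1)*(0 + w(3, -5)))*(-1)) = -10*(31 + ((-3 + 1)*(0 - 5))*(-1)) = -10*(31 - 2*(-5)*(-1)) = -10*(31 + 10*(-1)) = -10*(31 - 10) = -10*21 = -210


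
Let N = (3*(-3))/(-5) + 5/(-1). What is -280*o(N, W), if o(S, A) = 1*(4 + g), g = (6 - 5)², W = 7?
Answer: -1400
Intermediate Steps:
N = -16/5 (N = -9*(-⅕) + 5*(-1) = 9/5 - 5 = -16/5 ≈ -3.2000)
g = 1 (g = 1² = 1)
o(S, A) = 5 (o(S, A) = 1*(4 + 1) = 1*5 = 5)
-280*o(N, W) = -280*5 = -1400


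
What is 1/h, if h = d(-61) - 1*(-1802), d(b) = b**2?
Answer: 1/5523 ≈ 0.00018106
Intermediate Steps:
h = 5523 (h = (-61)**2 - 1*(-1802) = 3721 + 1802 = 5523)
1/h = 1/5523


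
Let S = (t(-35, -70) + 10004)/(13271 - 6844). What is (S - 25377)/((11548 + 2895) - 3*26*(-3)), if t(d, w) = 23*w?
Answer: -163089585/94329079 ≈ -1.7289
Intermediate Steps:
S = 8394/6427 (S = (23*(-70) + 10004)/(13271 - 6844) = (-1610 + 10004)/6427 = 8394*(1/6427) = 8394/6427 ≈ 1.3061)
(S - 25377)/((11548 + 2895) - 3*26*(-3)) = (8394/6427 - 25377)/((11548 + 2895) - 3*26*(-3)) = -163089585/(6427*(14443 - 78*(-3))) = -163089585/(6427*(14443 + 234)) = -163089585/6427/14677 = -163089585/6427*1/14677 = -163089585/94329079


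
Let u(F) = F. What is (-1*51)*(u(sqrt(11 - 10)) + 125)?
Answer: -6426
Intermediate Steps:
(-1*51)*(u(sqrt(11 - 10)) + 125) = (-1*51)*(sqrt(11 - 10) + 125) = -51*(sqrt(1) + 125) = -51*(1 + 125) = -51*126 = -6426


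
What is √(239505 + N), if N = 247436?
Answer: √486941 ≈ 697.81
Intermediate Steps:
√(239505 + N) = √(239505 + 247436) = √486941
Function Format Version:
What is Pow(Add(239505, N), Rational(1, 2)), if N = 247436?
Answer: Pow(486941, Rational(1, 2)) ≈ 697.81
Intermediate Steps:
Pow(Add(239505, N), Rational(1, 2)) = Pow(Add(239505, 247436), Rational(1, 2)) = Pow(486941, Rational(1, 2))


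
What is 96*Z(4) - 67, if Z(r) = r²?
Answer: 1469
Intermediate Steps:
96*Z(4) - 67 = 96*4² - 67 = 96*16 - 67 = 1536 - 67 = 1469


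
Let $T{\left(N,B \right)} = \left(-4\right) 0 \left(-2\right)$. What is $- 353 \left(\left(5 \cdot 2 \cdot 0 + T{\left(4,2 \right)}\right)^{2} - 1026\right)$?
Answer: $362178$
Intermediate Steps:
$T{\left(N,B \right)} = 0$ ($T{\left(N,B \right)} = 0 \left(-2\right) = 0$)
$- 353 \left(\left(5 \cdot 2 \cdot 0 + T{\left(4,2 \right)}\right)^{2} - 1026\right) = - 353 \left(\left(5 \cdot 2 \cdot 0 + 0\right)^{2} - 1026\right) = - 353 \left(\left(10 \cdot 0 + 0\right)^{2} - 1026\right) = - 353 \left(\left(0 + 0\right)^{2} - 1026\right) = - 353 \left(0^{2} - 1026\right) = - 353 \left(0 - 1026\right) = \left(-353\right) \left(-1026\right) = 362178$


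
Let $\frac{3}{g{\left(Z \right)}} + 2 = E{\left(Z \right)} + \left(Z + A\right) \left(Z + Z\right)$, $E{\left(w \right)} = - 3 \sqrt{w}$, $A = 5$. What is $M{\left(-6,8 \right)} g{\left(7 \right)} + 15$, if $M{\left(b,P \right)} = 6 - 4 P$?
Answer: $\frac{399447}{27493} - \frac{234 \sqrt{7}}{27493} \approx 14.507$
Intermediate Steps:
$g{\left(Z \right)} = \frac{3}{-2 - 3 \sqrt{Z} + 2 Z \left(5 + Z\right)}$ ($g{\left(Z \right)} = \frac{3}{-2 - \left(3 \sqrt{Z} - \left(Z + 5\right) \left(Z + Z\right)\right)} = \frac{3}{-2 - \left(3 \sqrt{Z} - \left(5 + Z\right) 2 Z\right)} = \frac{3}{-2 - \left(3 \sqrt{Z} - 2 Z \left(5 + Z\right)\right)} = \frac{3}{-2 - 3 \sqrt{Z} + 2 Z \left(5 + Z\right)}$)
$M{\left(-6,8 \right)} g{\left(7 \right)} + 15 = \left(6 - 32\right) \frac{3}{-2 - 3 \sqrt{7} + 2 \cdot 7^{2} + 10 \cdot 7} + 15 = \left(6 - 32\right) \frac{3}{-2 - 3 \sqrt{7} + 2 \cdot 49 + 70} + 15 = - 26 \frac{3}{-2 - 3 \sqrt{7} + 98 + 70} + 15 = - 26 \frac{3}{166 - 3 \sqrt{7}} + 15 = - \frac{78}{166 - 3 \sqrt{7}} + 15 = 15 - \frac{78}{166 - 3 \sqrt{7}}$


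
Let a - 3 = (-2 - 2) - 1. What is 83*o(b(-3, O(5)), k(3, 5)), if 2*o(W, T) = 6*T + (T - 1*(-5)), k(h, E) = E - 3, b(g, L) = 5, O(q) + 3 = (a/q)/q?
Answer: 1577/2 ≈ 788.50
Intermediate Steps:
a = -2 (a = 3 + ((-2 - 2) - 1) = 3 + (-4 - 1) = 3 - 5 = -2)
O(q) = -3 - 2/q² (O(q) = -3 + (-2/q)/q = -3 - 2/q²)
k(h, E) = -3 + E
o(W, T) = 5/2 + 7*T/2 (o(W, T) = (6*T + (T - 1*(-5)))/2 = (6*T + (T + 5))/2 = (6*T + (5 + T))/2 = (5 + 7*T)/2 = 5/2 + 7*T/2)
83*o(b(-3, O(5)), k(3, 5)) = 83*(5/2 + 7*(-3 + 5)/2) = 83*(5/2 + (7/2)*2) = 83*(5/2 + 7) = 83*(19/2) = 1577/2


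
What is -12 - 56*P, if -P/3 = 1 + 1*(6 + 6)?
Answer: 2172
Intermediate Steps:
P = -39 (P = -3*(1 + 1*(6 + 6)) = -3*(1 + 1*12) = -3*(1 + 12) = -3*13 = -39)
-12 - 56*P = -12 - 56*(-39) = -12 + 2184 = 2172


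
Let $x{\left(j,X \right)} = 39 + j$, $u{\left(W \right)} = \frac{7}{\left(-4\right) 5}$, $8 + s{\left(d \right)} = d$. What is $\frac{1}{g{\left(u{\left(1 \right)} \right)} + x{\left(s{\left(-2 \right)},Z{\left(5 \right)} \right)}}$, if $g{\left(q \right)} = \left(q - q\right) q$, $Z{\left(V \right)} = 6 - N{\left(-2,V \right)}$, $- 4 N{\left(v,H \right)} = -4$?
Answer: $\frac{1}{29} \approx 0.034483$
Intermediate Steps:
$N{\left(v,H \right)} = 1$ ($N{\left(v,H \right)} = \left(- \frac{1}{4}\right) \left(-4\right) = 1$)
$s{\left(d \right)} = -8 + d$
$u{\left(W \right)} = - \frac{7}{20}$ ($u{\left(W \right)} = \frac{7}{-20} = 7 \left(- \frac{1}{20}\right) = - \frac{7}{20}$)
$Z{\left(V \right)} = 5$ ($Z{\left(V \right)} = 6 - 1 = 5$)
$g{\left(q \right)} = 0$ ($g{\left(q \right)} = 0 q = 0$)
$\frac{1}{g{\left(u{\left(1 \right)} \right)} + x{\left(s{\left(-2 \right)},Z{\left(5 \right)} \right)}} = \frac{1}{0 + \left(39 - 10\right)} = \frac{1}{0 + 29} = \frac{1}{29}$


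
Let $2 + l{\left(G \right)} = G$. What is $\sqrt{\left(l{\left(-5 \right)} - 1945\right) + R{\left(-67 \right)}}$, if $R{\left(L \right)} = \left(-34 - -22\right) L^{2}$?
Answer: $2 i \sqrt{13955} \approx 236.26 i$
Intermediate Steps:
$l{\left(G \right)} = -2 + G$
$R{\left(L \right)} = - 12 L^{2}$ ($R{\left(L \right)} = \left(-34 + 22\right) L^{2} = - 12 L^{2}$)
$\sqrt{\left(l{\left(-5 \right)} - 1945\right) + R{\left(-67 \right)}} = \sqrt{\left(\left(-2 - 5\right) - 1945\right) - 12 \left(-67\right)^{2}} = \sqrt{\left(-7 - 1945\right) - 53868} = \sqrt{-1952 - 53868} = \sqrt{-55820} = 2 i \sqrt{13955}$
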